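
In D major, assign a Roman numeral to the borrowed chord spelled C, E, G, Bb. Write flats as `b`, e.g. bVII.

C is the lowered form of scale degree 7 in D major (the diatonic degree 7 is C#). Diatonically D major has C#dim (vii°) on that degree; C–E–G–Bb is instead the dominant-seventh chord native to D minor, so it takes the label bVII7.

bVII7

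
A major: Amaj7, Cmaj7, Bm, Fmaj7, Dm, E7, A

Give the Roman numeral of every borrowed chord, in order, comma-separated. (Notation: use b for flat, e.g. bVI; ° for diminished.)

bIIImaj7, bVImaj7, iv

A major has the diatonic set A, Bm, C#m, D, E, F#m, G#dim. Of the given chords, Amaj7, Bm, E7 and A are diatonic. Cmaj7 (C–E–G–B) is not: scale degree 3 in A major carries C#m (iii). In A minor the chord on that degree is Cmaj7, so here it functions as bIIImaj7, borrowed from the parallel minor. Fmaj7 (F–A–C–E) doesn't fit — on degree 6 A major would have F#m (vi). Fmaj7 is the degree-6 chord of A minor, so it is the borrowed bVImaj7. Dm (D–F–A) is not: scale degree 4 in A major carries D (IV). In A minor the chord on that degree is Dm, so here it functions as iv, borrowed from the parallel minor.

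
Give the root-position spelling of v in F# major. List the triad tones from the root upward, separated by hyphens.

v is built on scale degree 5, which is C# in both F# major and its parallel. In F# minor the chord on C# is C#–E–G#.

C#-E-G#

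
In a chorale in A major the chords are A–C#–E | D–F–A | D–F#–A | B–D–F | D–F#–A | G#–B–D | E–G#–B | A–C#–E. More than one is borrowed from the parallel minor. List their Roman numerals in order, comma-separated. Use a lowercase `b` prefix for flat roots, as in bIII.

In A major the diatonic chords are A, Bm, C#m, D, E, F#m, G#dim. A–C#–E = A, D–F#–A = D, G#–B–D = G#dim and E–G#–B = E all belong to that set. But D–F–A is foreign: the diatonic IV on degree 4 is D, whereas Dm comes from A minor. It is labeled iv. B–D–F is not: scale degree 2 in A major carries Bm (ii). In A minor the chord on that degree is Bdim, so here it functions as ii°, borrowed from the parallel minor.

iv, ii°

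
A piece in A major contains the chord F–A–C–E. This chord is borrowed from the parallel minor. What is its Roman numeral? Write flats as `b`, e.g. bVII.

bVImaj7

In A major scale degree 6 is F#; F is its lowered form, from A minor. Diatonically A major has F#m (vi) on that degree; F–A–C–E is instead the major-seventh chord native to A minor, so it takes the label bVImaj7.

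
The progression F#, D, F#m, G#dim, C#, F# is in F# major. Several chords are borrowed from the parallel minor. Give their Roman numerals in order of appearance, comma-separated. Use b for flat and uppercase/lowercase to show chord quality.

The diatonic triads in F# major are F#, G#m, A#m, B, C#, D#m, E#dim. Of the given chords, F# and C# are diatonic. D (D–F#–A) is not: scale degree 6 in F# major carries D#m (vi). In F# minor the chord on that degree is D, so here it functions as bVI, borrowed from the parallel minor. F#m (F#–A–C#) doesn't fit — on degree 1 F# major would have F# (I). F#m is the degree-1 chord of F# minor, so it is the borrowed i. But G#dim (G#–B–D) is foreign: the diatonic ii on degree 2 is G#m, whereas G#dim comes from F# minor. It is labeled ii°.

bVI, i, ii°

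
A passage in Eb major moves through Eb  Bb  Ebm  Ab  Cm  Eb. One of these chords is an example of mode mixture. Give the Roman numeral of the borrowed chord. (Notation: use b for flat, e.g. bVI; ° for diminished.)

i

In Eb major the diatonic chords are Eb, Fm, Gm, Ab, Bb, Cm, Ddim. Eb, Bb, Ab and Cm are all diatonic. Ebm (Eb–Gb–Bb) doesn't fit — on degree 1 Eb major would have Eb (I). Ebm is the degree-1 chord of Eb minor, so it is the borrowed i.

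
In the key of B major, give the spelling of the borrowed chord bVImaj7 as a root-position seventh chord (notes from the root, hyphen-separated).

The root of bVImaj7 is the lowered 6th degree: G# becomes G. In B minor the chord on G is G–B–D–F#.

G-B-D-F#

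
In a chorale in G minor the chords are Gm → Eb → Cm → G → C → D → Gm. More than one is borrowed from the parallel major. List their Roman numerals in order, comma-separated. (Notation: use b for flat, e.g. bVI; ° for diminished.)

G minor has the diatonic set Gm, Adim, Bb, Cm, D, Eb, F (with V from harmonic minor). Gm, Eb, Cm and D are all diatonic. G (G–B–D) is not: scale degree 1 in G minor carries Gm (i). In G major the chord on that degree is G, so here it functions as I, borrowed from the parallel major. But C (C–E–G) is foreign: the diatonic iv on degree 4 is Cm, whereas C comes from G major. It is labeled IV.

I, IV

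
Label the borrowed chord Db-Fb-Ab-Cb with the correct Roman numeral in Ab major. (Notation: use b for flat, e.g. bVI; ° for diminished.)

Db is scale degree 4 in Ab major. The diatonic chord on degree 4 would be Db (IV), but Db–Fb–Ab–Cb is the minor-seventh chord from Ab minor. As a borrowed chord it is labeled iv7.

iv7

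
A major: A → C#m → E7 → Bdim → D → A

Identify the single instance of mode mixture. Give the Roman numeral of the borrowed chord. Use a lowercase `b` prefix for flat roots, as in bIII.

In A major the diatonic chords are A, Bm, C#m, D, E, F#m, G#dim. Of the given chords, A, C#m, E7 and D are diatonic. Bdim (B–D–F) is not: scale degree 2 in A major carries Bm (ii). In A minor the chord on that degree is Bdim, so here it functions as ii°, borrowed from the parallel minor.

ii°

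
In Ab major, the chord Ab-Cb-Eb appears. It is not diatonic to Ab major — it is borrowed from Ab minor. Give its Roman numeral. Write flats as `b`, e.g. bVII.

i

The root Ab is the diatonic 1st degree of Ab major; the borrowing shows in the chord quality. Diatonically Ab major has Ab (I) on that degree; Ab–Cb–Eb is instead the minor chord native to Ab minor, so it takes the label i.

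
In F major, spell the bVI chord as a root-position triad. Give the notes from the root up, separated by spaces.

The root of bVI is the lowered 6th degree: D becomes Db. Building the major chord from the parallel minor on Db: Db–F–Ab.

Db F Ab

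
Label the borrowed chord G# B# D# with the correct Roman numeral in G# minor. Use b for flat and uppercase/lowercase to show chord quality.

I

G# is scale degree 1 in G# minor. Diatonically G# minor has G#m (i) on that degree; G#–B#–D# is instead the major chord native to G# major, so it takes the label I.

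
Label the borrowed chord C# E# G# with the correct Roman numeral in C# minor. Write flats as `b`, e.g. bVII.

I

C# is scale degree 1 in C# minor. The diatonic chord on degree 1 would be C#m (i), but C#–E#–G# is the major chord from C# major. As a borrowed chord it is labeled I.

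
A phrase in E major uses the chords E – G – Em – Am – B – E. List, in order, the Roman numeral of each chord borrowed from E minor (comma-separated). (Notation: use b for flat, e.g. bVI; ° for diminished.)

In E major the diatonic chords are E, F#m, G#m, A, B, C#m, D#dim. E and B are both diatonic. G (G–B–D) is not: scale degree 3 in E major carries G#m (iii). In E minor the chord on that degree is G, so here it functions as bIII, borrowed from the parallel minor. Em (E–G–B) is not: scale degree 1 in E major carries E (I). In E minor the chord on that degree is Em, so here it functions as i, borrowed from the parallel minor. But Am (A–C–E) is foreign: the diatonic IV on degree 4 is A, whereas Am comes from E minor. It is labeled iv.

bIII, i, iv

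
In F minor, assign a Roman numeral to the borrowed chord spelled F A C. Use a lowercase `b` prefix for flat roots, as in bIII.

I

The root F is the diatonic 1st degree of F minor; the borrowing shows in the chord quality. F–A–C is a major chord — the form found in F major, not the diatonic i (Fm). Borrowed into F minor it is written I.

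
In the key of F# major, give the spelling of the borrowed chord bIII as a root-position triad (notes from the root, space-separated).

A C# E

bIII is built on the lowered scale degree 3. In F# major degree 3 is A#; lowered it becomes A. In F# minor the chord on A is A–C#–E.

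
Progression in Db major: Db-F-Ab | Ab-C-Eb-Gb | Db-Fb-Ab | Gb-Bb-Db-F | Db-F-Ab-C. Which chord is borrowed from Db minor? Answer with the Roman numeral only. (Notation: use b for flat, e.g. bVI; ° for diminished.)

Db major has the diatonic set Db, Ebm, Fm, Gb, Ab, Bbm, Cdim. Db–F–Ab = Db, Ab–C–Eb–Gb = Ab7, Gb–Bb–Db–F = Gbmaj7 and Db–F–Ab–C = Dbmaj7 are all diatonic. But Db–Fb–Ab is foreign: the diatonic I on degree 1 is Db, whereas Dbm comes from Db minor. It is labeled i.

i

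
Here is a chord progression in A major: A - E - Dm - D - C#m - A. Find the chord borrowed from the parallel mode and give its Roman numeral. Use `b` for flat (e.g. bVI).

A major has the diatonic set A, Bm, C#m, D, E, F#m, G#dim. A, E, D and C#m all belong to that set. Dm (D–F–A) doesn't fit — on degree 4 A major would have D (IV). Dm is the degree-4 chord of A minor, so it is the borrowed iv.

iv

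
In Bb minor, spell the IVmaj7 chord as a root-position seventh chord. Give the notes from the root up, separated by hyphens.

IVmaj7 is built on scale degree 4, which is Eb in both Bb minor and its parallel. In Bb major the chord on Eb is Eb–G–Bb–D.

Eb-G-Bb-D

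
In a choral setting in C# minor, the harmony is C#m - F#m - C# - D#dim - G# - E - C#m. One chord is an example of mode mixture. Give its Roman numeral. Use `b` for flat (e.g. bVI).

In C# minor (with V from harmonic minor) the diatonic chords are C#m, D#dim, E, F#m, G#, A, B. C#m, F#m, D#dim, G# and E all belong to that set. C# (C#–E#–G#) is not: scale degree 1 in C# minor carries C#m (i). In C# major the chord on that degree is C#, so here it functions as I, borrowed from the parallel major.

I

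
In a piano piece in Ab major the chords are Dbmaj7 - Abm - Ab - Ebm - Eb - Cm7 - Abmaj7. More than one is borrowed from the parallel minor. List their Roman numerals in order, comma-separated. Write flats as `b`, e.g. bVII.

In Ab major the diatonic chords are Ab, Bbm, Cm, Db, Eb, Fm, Gdim. Of the given chords, Dbmaj7, Ab, Eb, Cm7 and Abmaj7 are diatonic. Abm (Ab–Cb–Eb) doesn't fit — on degree 1 Ab major would have Ab (I). Abm is the degree-1 chord of Ab minor, so it is the borrowed i. Ebm (Eb–Gb–Bb) is not: scale degree 5 in Ab major carries Eb (V). In Ab minor the chord on that degree is Ebm, so here it functions as v, borrowed from the parallel minor.

i, v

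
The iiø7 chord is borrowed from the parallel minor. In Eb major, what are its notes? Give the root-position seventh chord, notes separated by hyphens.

F-Ab-Cb-Eb

The root, F, is scale degree 2 — the same note in Eb major and Eb minor; only the chord quality changes. Stacking thirds in Eb minor on F gives F–Ab–Cb–Eb.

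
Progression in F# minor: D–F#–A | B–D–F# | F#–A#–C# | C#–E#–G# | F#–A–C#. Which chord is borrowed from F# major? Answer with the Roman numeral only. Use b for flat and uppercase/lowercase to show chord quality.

The diatonic triads in F# minor (with V from harmonic minor) are F#m, G#dim, A, Bm, C#, D, E. D–F#–A = D, B–D–F# = Bm, C#–E#–G# = C# and F#–A–C# = F#m all belong to that set. But F#–A#–C# is foreign: the diatonic i on degree 1 is F#m, whereas F# comes from F# major. It is labeled I.

I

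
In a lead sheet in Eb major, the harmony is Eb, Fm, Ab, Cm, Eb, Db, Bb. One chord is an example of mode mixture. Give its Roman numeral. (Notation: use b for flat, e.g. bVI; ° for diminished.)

In Eb major the diatonic chords are Eb, Fm, Gm, Ab, Bb, Cm, Ddim. Eb, Fm, Ab, Cm and Bb all belong to that set. Db (Db–F–Ab) doesn't fit — on degree 7 Eb major would have Ddim (vii°). Db is the degree-7 chord of Eb minor, so it is the borrowed bVII.

bVII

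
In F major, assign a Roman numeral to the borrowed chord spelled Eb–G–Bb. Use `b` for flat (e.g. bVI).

bVII

The root Eb is the lowered 7th scale degree — diatonically F major has E there. The diatonic chord on degree 7 would be Edim (vii°), but Eb–G–Bb is the major chord from F minor. As a borrowed chord it is labeled bVII.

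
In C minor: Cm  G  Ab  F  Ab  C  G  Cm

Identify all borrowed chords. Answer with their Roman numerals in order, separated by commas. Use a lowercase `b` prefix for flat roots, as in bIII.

IV, I

The diatonic triads in C minor (with V from harmonic minor) are Cm, Ddim, Eb, Fm, G, Ab, Bb. Of the given chords, Cm, G and Ab are diatonic. F (F–A–C) is not: scale degree 4 in C minor carries Fm (iv). In C major the chord on that degree is F, so here it functions as IV, borrowed from the parallel major. C (C–E–G) is not: scale degree 1 in C minor carries Cm (i). In C major the chord on that degree is C, so here it functions as I, borrowed from the parallel major.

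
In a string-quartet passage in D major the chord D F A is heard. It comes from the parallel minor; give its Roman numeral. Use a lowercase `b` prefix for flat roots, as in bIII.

The root D is the diatonic 1st degree of D major; the borrowing shows in the chord quality. The diatonic chord on degree 1 would be D (I), but D–F–A is the minor chord from D minor. As a borrowed chord it is labeled i.

i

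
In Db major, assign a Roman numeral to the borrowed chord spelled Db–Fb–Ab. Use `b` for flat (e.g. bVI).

i

Db is scale degree 1 in Db major. Diatonically Db major has Db (I) on that degree; Db–Fb–Ab is instead the minor chord native to Db minor, so it takes the label i.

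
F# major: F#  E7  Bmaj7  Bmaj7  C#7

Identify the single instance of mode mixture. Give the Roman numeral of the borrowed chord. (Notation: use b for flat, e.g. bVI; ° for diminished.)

bVII7

The diatonic triads in F# major are F#, G#m, A#m, B, C#, D#m, E#dim. Of the given chords, F#, Bmaj7 and C#7 are diatonic. E7 (E–G#–B–D) is not: scale degree 7 in F# major carries E#dim (vii°). In F# minor the chord on that degree is E7, so here it functions as bVII7, borrowed from the parallel minor.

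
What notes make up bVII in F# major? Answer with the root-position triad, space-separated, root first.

Scale degree 7 in F# major is E#. bVII uses the lowered form, E, taken from F# minor. In F# minor the chord on E is E–G#–B.

E G# B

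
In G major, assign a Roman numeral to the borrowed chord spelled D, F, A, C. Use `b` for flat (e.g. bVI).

v7

The root D is the diatonic 5th degree of G major; the borrowing shows in the chord quality. Diatonically G major has D (V) on that degree; D–F–A–C is instead the minor-seventh chord native to G minor, so it takes the label v7.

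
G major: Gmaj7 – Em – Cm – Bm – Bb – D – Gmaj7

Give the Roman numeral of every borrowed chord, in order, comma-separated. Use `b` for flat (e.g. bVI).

In G major the diatonic chords are G, Am, Bm, C, D, Em, F#dim. Of the given chords, Gmaj7, Em, Bm and D are diatonic. Cm (C–Eb–G) is not: scale degree 4 in G major carries C (IV). In G minor the chord on that degree is Cm, so here it functions as iv, borrowed from the parallel minor. Bb (Bb–D–F) is not: scale degree 3 in G major carries Bm (iii). In G minor the chord on that degree is Bb, so here it functions as bIII, borrowed from the parallel minor.

iv, bIII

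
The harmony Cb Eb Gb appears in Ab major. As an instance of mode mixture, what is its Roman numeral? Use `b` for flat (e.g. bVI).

The root Cb is the lowered 3rd scale degree — diatonically Ab major has C there. The diatonic chord on degree 3 would be Cm (iii), but Cb–Eb–Gb is the major chord from Ab minor. As a borrowed chord it is labeled bIII.

bIII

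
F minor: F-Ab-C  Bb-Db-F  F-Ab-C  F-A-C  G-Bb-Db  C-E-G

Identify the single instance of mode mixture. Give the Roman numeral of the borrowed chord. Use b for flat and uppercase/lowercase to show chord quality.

F minor has the diatonic set Fm, Gdim, Ab, Bbm, C, Db, Eb (with V from harmonic minor). F–Ab–C = Fm, Bb–Db–F = Bbm, G–Bb–Db = Gdim and C–E–G = C are all diatonic. F–A–C is not: scale degree 1 in F minor carries Fm (i). In F major the chord on that degree is F, so here it functions as I, borrowed from the parallel major.

I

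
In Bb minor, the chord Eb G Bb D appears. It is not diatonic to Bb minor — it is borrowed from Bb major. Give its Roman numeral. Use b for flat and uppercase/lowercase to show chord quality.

IVmaj7

Eb is scale degree 4 in Bb minor. The diatonic chord on degree 4 would be Ebm (iv), but Eb–G–Bb–D is the major-seventh chord from Bb major. As a borrowed chord it is labeled IVmaj7.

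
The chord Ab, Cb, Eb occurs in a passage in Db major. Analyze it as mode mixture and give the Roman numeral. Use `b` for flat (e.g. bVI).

v

The root Ab is the diatonic 5th degree of Db major; the borrowing shows in the chord quality. Diatonically Db major has Ab (V) on that degree; Ab–Cb–Eb is instead the minor chord native to Db minor, so it takes the label v.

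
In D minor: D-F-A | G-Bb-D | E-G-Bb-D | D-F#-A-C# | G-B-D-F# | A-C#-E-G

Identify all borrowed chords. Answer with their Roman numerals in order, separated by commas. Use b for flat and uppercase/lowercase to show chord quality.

Imaj7, IVmaj7

D minor has the diatonic set Dm, Edim, F, Gm, A, Bb, C (with V from harmonic minor). D–F–A = Dm, G–Bb–D = Gm, E–G–Bb–D = Em7b5 and A–C#–E–G = A7 are all diatonic. D–F#–A–C# is not: scale degree 1 in D minor carries Dm (i). In D major the chord on that degree is Dmaj7, so here it functions as Imaj7, borrowed from the parallel major. But G–B–D–F# is foreign: the diatonic iv on degree 4 is Gm, whereas Gmaj7 comes from D major. It is labeled IVmaj7.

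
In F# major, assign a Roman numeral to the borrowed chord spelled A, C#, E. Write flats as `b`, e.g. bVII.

bIII

A is the lowered form of scale degree 3 in F# major (the diatonic degree 3 is A#). The diatonic chord on degree 3 would be A#m (iii), but A–C#–E is the major chord from F# minor. As a borrowed chord it is labeled bIII.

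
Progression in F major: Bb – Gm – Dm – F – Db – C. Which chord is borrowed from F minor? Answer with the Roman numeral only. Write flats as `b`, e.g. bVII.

In F major the diatonic chords are F, Gm, Am, Bb, C, Dm, Edim. Of the given chords, Bb, Gm, Dm, F and C are diatonic. But Db (Db–F–Ab) is foreign: the diatonic vi on degree 6 is Dm, whereas Db comes from F minor. It is labeled bVI.

bVI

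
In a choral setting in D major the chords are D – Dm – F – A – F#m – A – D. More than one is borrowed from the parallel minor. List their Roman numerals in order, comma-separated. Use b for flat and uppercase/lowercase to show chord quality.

In D major the diatonic chords are D, Em, F#m, G, A, Bm, C#dim. D, A and F#m are all diatonic. Dm (D–F–A) is not: scale degree 1 in D major carries D (I). In D minor the chord on that degree is Dm, so here it functions as i, borrowed from the parallel minor. F (F–A–C) doesn't fit — on degree 3 D major would have F#m (iii). F is the degree-3 chord of D minor, so it is the borrowed bIII.

i, bIII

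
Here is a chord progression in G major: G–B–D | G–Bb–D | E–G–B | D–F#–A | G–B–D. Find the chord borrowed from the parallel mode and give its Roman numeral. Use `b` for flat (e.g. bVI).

i

G major has the diatonic set G, Am, Bm, C, D, Em, F#dim. Of the given chords, G–B–D = G, E–G–B = Em and D–F#–A = D are diatonic. G–Bb–D doesn't fit — on degree 1 G major would have G (I). Gm is the degree-1 chord of G minor, so it is the borrowed i.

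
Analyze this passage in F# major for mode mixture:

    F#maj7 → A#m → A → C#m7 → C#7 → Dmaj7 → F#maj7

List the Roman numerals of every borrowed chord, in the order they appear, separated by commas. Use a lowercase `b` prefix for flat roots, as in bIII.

bIII, v7, bVImaj7

F# major has the diatonic set F#, G#m, A#m, B, C#, D#m, E#dim. F#maj7, A#m and C#7 all belong to that set. A (A–C#–E) is not: scale degree 3 in F# major carries A#m (iii). In F# minor the chord on that degree is A, so here it functions as bIII, borrowed from the parallel minor. C#m7 (C#–E–G#–B) is not: scale degree 5 in F# major carries C# (V). In F# minor the chord on that degree is C#m7, so here it functions as v7, borrowed from the parallel minor. Dmaj7 (D–F#–A–C#) is not: scale degree 6 in F# major carries D#m (vi). In F# minor the chord on that degree is Dmaj7, so here it functions as bVImaj7, borrowed from the parallel minor.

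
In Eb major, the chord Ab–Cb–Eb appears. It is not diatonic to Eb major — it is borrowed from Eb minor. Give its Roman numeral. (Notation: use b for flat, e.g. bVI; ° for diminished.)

iv

Ab is scale degree 4 in Eb major. The diatonic chord on degree 4 would be Ab (IV), but Ab–Cb–Eb is the minor chord from Eb minor. As a borrowed chord it is labeled iv.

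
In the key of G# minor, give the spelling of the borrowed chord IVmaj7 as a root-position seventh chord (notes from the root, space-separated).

IVmaj7 is built on scale degree 4, which is C# in both G# minor and its parallel. In G# major the chord on C# is C#–E#–G#–B#.

C# E# G# B#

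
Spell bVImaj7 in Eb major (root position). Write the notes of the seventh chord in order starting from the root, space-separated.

The root of bVImaj7 is the lowered 6th degree: C becomes Cb. Building the major-seventh chord from the parallel minor on Cb: Cb–Eb–Gb–Bb.

Cb Eb Gb Bb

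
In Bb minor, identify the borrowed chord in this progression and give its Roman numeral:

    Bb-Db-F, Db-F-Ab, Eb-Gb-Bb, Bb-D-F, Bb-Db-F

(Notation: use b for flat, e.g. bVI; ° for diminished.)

In Bb minor (with V from harmonic minor) the diatonic chords are Bbm, Cdim, Db, Ebm, F, Gb, Ab. Of the given chords, Bb–Db–F = Bbm, Db–F–Ab = Db and Eb–Gb–Bb = Ebm are diatonic. Bb–D–F is not: scale degree 1 in Bb minor carries Bbm (i). In Bb major the chord on that degree is Bb, so here it functions as I, borrowed from the parallel major.

I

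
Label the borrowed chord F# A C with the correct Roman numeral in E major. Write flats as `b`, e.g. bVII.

ii°

F# is scale degree 2 in E major. F#–A–C is a diminished chord — the form found in E minor, not the diatonic ii (F#m). Borrowed into E major it is written ii°.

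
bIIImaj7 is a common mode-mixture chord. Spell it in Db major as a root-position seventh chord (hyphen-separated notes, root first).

Fb-Ab-Cb-Eb

bIIImaj7 is built on the lowered scale degree 3. In Db major degree 3 is F; lowered it becomes Fb. Stacking thirds in Db minor on Fb gives Fb–Ab–Cb–Eb.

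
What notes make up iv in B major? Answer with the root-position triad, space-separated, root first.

iv is built on scale degree 4, which is E in both B major and its parallel. Building the minor chord from the parallel minor on E: E–G–B.

E G B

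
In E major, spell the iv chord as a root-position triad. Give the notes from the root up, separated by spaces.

A C E

iv is built on scale degree 4, which is A in both E major and its parallel. In E minor the chord on A is A–C–E.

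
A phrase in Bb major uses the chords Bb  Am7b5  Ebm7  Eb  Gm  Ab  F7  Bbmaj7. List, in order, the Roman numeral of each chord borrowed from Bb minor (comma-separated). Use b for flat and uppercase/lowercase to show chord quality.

iv7, bVII

Bb major has the diatonic set Bb, Cm, Dm, Eb, F, Gm, Adim. Bb, Am7b5, Eb, Gm, F7 and Bbmaj7 all belong to that set. Ebm7 (Eb–Gb–Bb–Db) is not: scale degree 4 in Bb major carries Eb (IV). In Bb minor the chord on that degree is Ebm7, so here it functions as iv7, borrowed from the parallel minor. Ab (Ab–C–Eb) doesn't fit — on degree 7 Bb major would have Adim (vii°). Ab is the degree-7 chord of Bb minor, so it is the borrowed bVII.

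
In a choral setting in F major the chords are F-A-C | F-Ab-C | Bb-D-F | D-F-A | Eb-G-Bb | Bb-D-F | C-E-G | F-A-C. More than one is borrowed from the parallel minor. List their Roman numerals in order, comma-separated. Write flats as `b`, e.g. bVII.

i, bVII

The diatonic triads in F major are F, Gm, Am, Bb, C, Dm, Edim. Of the given chords, F–A–C = F, Bb–D–F = Bb, D–F–A = Dm and C–E–G = C are diatonic. F–Ab–C doesn't fit — on degree 1 F major would have F (I). Fm is the degree-1 chord of F minor, so it is the borrowed i. Eb–G–Bb doesn't fit — on degree 7 F major would have Edim (vii°). Eb is the degree-7 chord of F minor, so it is the borrowed bVII.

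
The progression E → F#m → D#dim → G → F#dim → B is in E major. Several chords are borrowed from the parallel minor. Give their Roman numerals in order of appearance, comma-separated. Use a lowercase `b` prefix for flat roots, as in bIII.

bIII, ii°

In E major the diatonic chords are E, F#m, G#m, A, B, C#m, D#dim. E, F#m, D#dim and B are all diatonic. G (G–B–D) doesn't fit — on degree 3 E major would have G#m (iii). G is the degree-3 chord of E minor, so it is the borrowed bIII. F#dim (F#–A–C) doesn't fit — on degree 2 E major would have F#m (ii). F#dim is the degree-2 chord of E minor, so it is the borrowed ii°.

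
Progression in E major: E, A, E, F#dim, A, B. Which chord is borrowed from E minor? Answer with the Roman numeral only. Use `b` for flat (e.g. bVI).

The diatonic triads in E major are E, F#m, G#m, A, B, C#m, D#dim. E, A and B all belong to that set. But F#dim (F#–A–C) is foreign: the diatonic ii on degree 2 is F#m, whereas F#dim comes from E minor. It is labeled ii°.

ii°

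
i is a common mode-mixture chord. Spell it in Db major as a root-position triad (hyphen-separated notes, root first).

The root, Db, is scale degree 1 — the same note in Db major and Db minor; only the chord quality changes. Building the minor chord from the parallel minor on Db: Db–Fb–Ab.

Db-Fb-Ab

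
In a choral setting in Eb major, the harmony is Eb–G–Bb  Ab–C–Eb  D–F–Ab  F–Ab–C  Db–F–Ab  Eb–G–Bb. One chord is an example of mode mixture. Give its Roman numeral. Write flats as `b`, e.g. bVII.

In Eb major the diatonic chords are Eb, Fm, Gm, Ab, Bb, Cm, Ddim. Of the given chords, Eb–G–Bb = Eb, Ab–C–Eb = Ab, D–F–Ab = Ddim and F–Ab–C = Fm are diatonic. Db–F–Ab doesn't fit — on degree 7 Eb major would have Ddim (vii°). Db is the degree-7 chord of Eb minor, so it is the borrowed bVII.

bVII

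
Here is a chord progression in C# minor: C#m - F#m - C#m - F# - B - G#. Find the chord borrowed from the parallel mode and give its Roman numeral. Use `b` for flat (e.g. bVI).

C# minor has the diatonic set C#m, D#dim, E, F#m, G#, A, B (with V from harmonic minor). Of the given chords, C#m, F#m, B and G# are diatonic. But F# (F#–A#–C#) is foreign: the diatonic iv on degree 4 is F#m, whereas F# comes from C# major. It is labeled IV.

IV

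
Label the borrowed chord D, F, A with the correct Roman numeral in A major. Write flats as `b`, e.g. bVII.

iv

D is scale degree 4 in A major. Diatonically A major has D (IV) on that degree; D–F–A is instead the minor chord native to A minor, so it takes the label iv.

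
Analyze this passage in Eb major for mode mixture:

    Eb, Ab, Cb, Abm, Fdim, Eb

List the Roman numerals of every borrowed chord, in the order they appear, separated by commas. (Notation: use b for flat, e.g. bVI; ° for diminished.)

bVI, iv, ii°

In Eb major the diatonic chords are Eb, Fm, Gm, Ab, Bb, Cm, Ddim. Eb and Ab are both diatonic. Cb (Cb–Eb–Gb) doesn't fit — on degree 6 Eb major would have Cm (vi). Cb is the degree-6 chord of Eb minor, so it is the borrowed bVI. Abm (Ab–Cb–Eb) doesn't fit — on degree 4 Eb major would have Ab (IV). Abm is the degree-4 chord of Eb minor, so it is the borrowed iv. Fdim (F–Ab–Cb) doesn't fit — on degree 2 Eb major would have Fm (ii). Fdim is the degree-2 chord of Eb minor, so it is the borrowed ii°.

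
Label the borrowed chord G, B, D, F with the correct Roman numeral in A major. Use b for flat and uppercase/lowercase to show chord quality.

bVII7

In A major scale degree 7 is G#; G is its lowered form, from A minor. Diatonically A major has G#dim (vii°) on that degree; G–B–D–F is instead the dominant-seventh chord native to A minor, so it takes the label bVII7.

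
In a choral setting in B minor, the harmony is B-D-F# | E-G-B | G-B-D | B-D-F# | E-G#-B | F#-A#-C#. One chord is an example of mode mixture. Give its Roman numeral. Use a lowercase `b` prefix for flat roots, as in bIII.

IV

B minor has the diatonic set Bm, C#dim, D, Em, F#, G, A (with V from harmonic minor). Of the given chords, B–D–F# = Bm, E–G–B = Em, G–B–D = G and F#–A#–C# = F# are diatonic. E–G#–B is not: scale degree 4 in B minor carries Em (iv). In B major the chord on that degree is E, so here it functions as IV, borrowed from the parallel major.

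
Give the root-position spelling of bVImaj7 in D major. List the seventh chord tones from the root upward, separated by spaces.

Bb D F A

Scale degree 6 in D major is B. bVImaj7 uses the lowered form, Bb, taken from D minor. Stacking thirds in D minor on Bb gives Bb–D–F–A.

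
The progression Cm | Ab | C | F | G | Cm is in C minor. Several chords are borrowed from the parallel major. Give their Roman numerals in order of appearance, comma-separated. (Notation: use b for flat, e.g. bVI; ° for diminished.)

I, IV

The diatonic triads in C minor (with V from harmonic minor) are Cm, Ddim, Eb, Fm, G, Ab, Bb. Of the given chords, Cm, Ab and G are diatonic. C (C–E–G) is not: scale degree 1 in C minor carries Cm (i). In C major the chord on that degree is C, so here it functions as I, borrowed from the parallel major. F (F–A–C) is not: scale degree 4 in C minor carries Fm (iv). In C major the chord on that degree is F, so here it functions as IV, borrowed from the parallel major.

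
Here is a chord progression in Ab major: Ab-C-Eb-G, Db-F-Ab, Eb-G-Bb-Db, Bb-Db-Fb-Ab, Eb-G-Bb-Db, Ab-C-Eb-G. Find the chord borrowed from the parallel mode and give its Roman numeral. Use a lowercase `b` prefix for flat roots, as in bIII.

iiø7

Ab major has the diatonic set Ab, Bbm, Cm, Db, Eb, Fm, Gdim. Ab–C–Eb–G = Abmaj7, Db–F–Ab = Db and Eb–G–Bb–Db = Eb7 all belong to that set. Bb–Db–Fb–Ab doesn't fit — on degree 2 Ab major would have Bbm (ii). Bbm7b5 is the degree-2 chord of Ab minor, so it is the borrowed iiø7.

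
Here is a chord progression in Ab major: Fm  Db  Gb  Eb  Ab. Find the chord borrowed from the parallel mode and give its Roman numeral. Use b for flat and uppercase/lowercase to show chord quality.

bVII

The diatonic triads in Ab major are Ab, Bbm, Cm, Db, Eb, Fm, Gdim. Fm, Db, Eb and Ab all belong to that set. Gb (Gb–Bb–Db) is not: scale degree 7 in Ab major carries Gdim (vii°). In Ab minor the chord on that degree is Gb, so here it functions as bVII, borrowed from the parallel minor.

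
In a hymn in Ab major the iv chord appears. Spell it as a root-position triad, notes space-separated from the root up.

Db Fb Ab

The root, Db, is scale degree 4 — the same note in Ab major and Ab minor; only the chord quality changes. In Ab minor the chord on Db is Db–Fb–Ab.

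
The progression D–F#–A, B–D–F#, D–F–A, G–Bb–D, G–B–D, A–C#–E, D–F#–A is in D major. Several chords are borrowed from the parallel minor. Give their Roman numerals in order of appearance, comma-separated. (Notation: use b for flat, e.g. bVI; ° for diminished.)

i, iv

The diatonic triads in D major are D, Em, F#m, G, A, Bm, C#dim. D–F#–A = D, B–D–F# = Bm, G–B–D = G and A–C#–E = A are all diatonic. But D–F–A is foreign: the diatonic I on degree 1 is D, whereas Dm comes from D minor. It is labeled i. But G–Bb–D is foreign: the diatonic IV on degree 4 is G, whereas Gm comes from D minor. It is labeled iv.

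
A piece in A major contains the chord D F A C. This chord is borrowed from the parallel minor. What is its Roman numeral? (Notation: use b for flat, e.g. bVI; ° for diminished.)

iv7

D is scale degree 4 in A major. Diatonically A major has D (IV) on that degree; D–F–A–C is instead the minor-seventh chord native to A minor, so it takes the label iv7.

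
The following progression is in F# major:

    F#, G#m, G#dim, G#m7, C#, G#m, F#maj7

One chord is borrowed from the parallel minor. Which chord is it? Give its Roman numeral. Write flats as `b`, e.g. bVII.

F# major has the diatonic set F#, G#m, A#m, B, C#, D#m, E#dim. F#, G#m, G#m7, C# and F#maj7 are all diatonic. G#dim (G#–B–D) doesn't fit — on degree 2 F# major would have G#m (ii). G#dim is the degree-2 chord of F# minor, so it is the borrowed ii°.

ii°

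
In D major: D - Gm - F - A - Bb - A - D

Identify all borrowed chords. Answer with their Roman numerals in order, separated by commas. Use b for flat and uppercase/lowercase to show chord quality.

The diatonic triads in D major are D, Em, F#m, G, A, Bm, C#dim. Of the given chords, D and A are diatonic. But Gm (G–Bb–D) is foreign: the diatonic IV on degree 4 is G, whereas Gm comes from D minor. It is labeled iv. But F (F–A–C) is foreign: the diatonic iii on degree 3 is F#m, whereas F comes from D minor. It is labeled bIII. Bb (Bb–D–F) is not: scale degree 6 in D major carries Bm (vi). In D minor the chord on that degree is Bb, so here it functions as bVI, borrowed from the parallel minor.

iv, bIII, bVI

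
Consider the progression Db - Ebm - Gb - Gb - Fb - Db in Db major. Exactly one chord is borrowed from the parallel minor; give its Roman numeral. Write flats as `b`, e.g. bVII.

bIII

Db major has the diatonic set Db, Ebm, Fm, Gb, Ab, Bbm, Cdim. Of the given chords, Db, Ebm and Gb are diatonic. Fb (Fb–Ab–Cb) is not: scale degree 3 in Db major carries Fm (iii). In Db minor the chord on that degree is Fb, so here it functions as bIII, borrowed from the parallel minor.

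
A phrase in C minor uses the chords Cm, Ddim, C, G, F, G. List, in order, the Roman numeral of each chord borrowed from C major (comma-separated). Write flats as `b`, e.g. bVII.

I, IV

C minor has the diatonic set Cm, Ddim, Eb, Fm, G, Ab, Bb (with V from harmonic minor). Cm, Ddim and G all belong to that set. C (C–E–G) doesn't fit — on degree 1 C minor would have Cm (i). C is the degree-1 chord of C major, so it is the borrowed I. But F (F–A–C) is foreign: the diatonic iv on degree 4 is Fm, whereas F comes from C major. It is labeled IV.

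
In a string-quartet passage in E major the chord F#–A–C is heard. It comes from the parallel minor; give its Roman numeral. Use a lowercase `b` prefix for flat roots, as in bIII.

The root F# is the diatonic 2nd degree of E major; the borrowing shows in the chord quality. The diatonic chord on degree 2 would be F#m (ii), but F#–A–C is the diminished chord from E minor. As a borrowed chord it is labeled ii°.

ii°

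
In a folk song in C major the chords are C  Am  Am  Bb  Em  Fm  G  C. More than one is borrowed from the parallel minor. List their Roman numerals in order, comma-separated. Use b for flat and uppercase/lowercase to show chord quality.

bVII, iv

C major has the diatonic set C, Dm, Em, F, G, Am, Bdim. Of the given chords, C, Am, Em and G are diatonic. Bb (Bb–D–F) doesn't fit — on degree 7 C major would have Bdim (vii°). Bb is the degree-7 chord of C minor, so it is the borrowed bVII. But Fm (F–Ab–C) is foreign: the diatonic IV on degree 4 is F, whereas Fm comes from C minor. It is labeled iv.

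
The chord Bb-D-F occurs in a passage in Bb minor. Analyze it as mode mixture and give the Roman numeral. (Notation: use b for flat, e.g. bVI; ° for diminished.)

The root Bb is the diatonic 1st degree of Bb minor; the borrowing shows in the chord quality. The diatonic chord on degree 1 would be Bbm (i), but Bb–D–F is the major chord from Bb major. As a borrowed chord it is labeled I.

I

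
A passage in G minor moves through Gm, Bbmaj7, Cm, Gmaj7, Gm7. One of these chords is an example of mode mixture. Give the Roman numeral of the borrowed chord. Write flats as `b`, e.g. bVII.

Imaj7

G minor has the diatonic set Gm, Adim, Bb, Cm, D, Eb, F (with V from harmonic minor). Of the given chords, Gm, Bbmaj7, Cm and Gm7 are diatonic. But Gmaj7 (G–B–D–F#) is foreign: the diatonic i on degree 1 is Gm, whereas Gmaj7 comes from G major. It is labeled Imaj7.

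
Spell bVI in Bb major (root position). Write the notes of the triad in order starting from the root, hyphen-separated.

Gb-Bb-Db

bVI is built on the lowered scale degree 6. In Bb major degree 6 is G; lowered it becomes Gb. Stacking thirds in Bb minor on Gb gives Gb–Bb–Db.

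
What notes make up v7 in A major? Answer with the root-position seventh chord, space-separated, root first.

E G B D

The root, E, is scale degree 5 — the same note in A major and A minor; only the chord quality changes. Building the minor-seventh chord from the parallel minor on E: E–G–B–D.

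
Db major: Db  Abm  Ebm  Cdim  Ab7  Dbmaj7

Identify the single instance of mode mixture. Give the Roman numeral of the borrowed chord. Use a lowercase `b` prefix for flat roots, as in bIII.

Db major has the diatonic set Db, Ebm, Fm, Gb, Ab, Bbm, Cdim. Db, Ebm, Cdim, Ab7 and Dbmaj7 all belong to that set. Abm (Ab–Cb–Eb) doesn't fit — on degree 5 Db major would have Ab (V). Abm is the degree-5 chord of Db minor, so it is the borrowed v.

v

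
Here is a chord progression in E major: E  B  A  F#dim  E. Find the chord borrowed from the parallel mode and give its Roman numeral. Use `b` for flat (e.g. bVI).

ii°

E major has the diatonic set E, F#m, G#m, A, B, C#m, D#dim. E, B and A are all diatonic. But F#dim (F#–A–C) is foreign: the diatonic ii on degree 2 is F#m, whereas F#dim comes from E minor. It is labeled ii°.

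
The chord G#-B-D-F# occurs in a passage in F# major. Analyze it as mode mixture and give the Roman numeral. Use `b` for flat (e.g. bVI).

iiø7

G# is scale degree 2 in F# major. Diatonically F# major has G#m (ii) on that degree; G#–B–D–F# is instead the half-diminished-seventh chord native to F# minor, so it takes the label iiø7.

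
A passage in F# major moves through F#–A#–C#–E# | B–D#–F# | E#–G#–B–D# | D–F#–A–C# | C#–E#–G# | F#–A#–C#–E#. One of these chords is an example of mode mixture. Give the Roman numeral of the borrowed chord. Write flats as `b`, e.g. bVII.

bVImaj7

The diatonic triads in F# major are F#, G#m, A#m, B, C#, D#m, E#dim. F#–A#–C#–E# = F#maj7, B–D#–F# = B, E#–G#–B–D# = E#m7b5 and C#–E#–G# = C# all belong to that set. D–F#–A–C# doesn't fit — on degree 6 F# major would have D#m (vi). Dmaj7 is the degree-6 chord of F# minor, so it is the borrowed bVImaj7.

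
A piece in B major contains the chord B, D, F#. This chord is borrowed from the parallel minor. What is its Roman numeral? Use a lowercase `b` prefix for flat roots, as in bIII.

The root B is the diatonic 1st degree of B major; the borrowing shows in the chord quality. Diatonically B major has B (I) on that degree; B–D–F# is instead the minor chord native to B minor, so it takes the label i.

i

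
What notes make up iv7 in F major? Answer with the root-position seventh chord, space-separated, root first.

Bb Db F Ab

iv7 is built on scale degree 4, which is Bb in both F major and its parallel. Stacking thirds in F minor on Bb gives Bb–Db–F–Ab.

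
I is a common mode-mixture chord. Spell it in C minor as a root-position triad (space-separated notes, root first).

C E G

I is built on scale degree 1, which is C in both C minor and its parallel. Stacking thirds in C major on C gives C–E–G.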